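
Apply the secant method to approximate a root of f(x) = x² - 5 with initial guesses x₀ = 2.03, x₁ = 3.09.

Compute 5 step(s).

f(x) = x² - 5
x₀ = 2.03, x₁ = 3.09

Secant formula: x_{n+1} = x_n - f(x_n)(x_n - x_{n-1})/(f(x_n) - f(x_{n-1}))

Iteration 1:
  f(2.030000) = -0.879100
  f(3.090000) = 4.548100
  x_2 = 3.090000 - 4.548100×(3.090000 - 2.030000)/(4.548100 - (-0.879100))
       = 2.201699
Iteration 2:
  f(3.090000) = 4.548100
  f(2.201699) = -0.152521
  x_3 = 2.201699 - (-0.152521)×(2.201699 - 3.090000)/(-0.152521 - 4.548100)
       = 2.230522
Iteration 3:
  f(2.201699) = -0.152521
  f(2.230522) = -0.024772
  x_4 = 2.230522 - (-0.024772)×(2.230522 - 2.201699)/(-0.024772 - (-0.152521))
       = 2.236111
Iteration 4:
  f(2.230522) = -0.024772
  f(2.236111) = 0.000192
  x_5 = 2.236111 - 0.000192×(2.236111 - 2.230522)/(0.000192 - (-0.024772))
       = 2.236068
Iteration 5:
  f(2.236111) = 0.000192
  f(2.236068) = 0.000000
  x_6 = 2.236068 - 0.000000×(2.236068 - 2.236111)/(0.000000 - 0.000192)
       = 2.236068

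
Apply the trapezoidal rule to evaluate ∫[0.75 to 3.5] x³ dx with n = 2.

f(x) = x³
a = 0.75, b = 3.5, n = 2
h = (b - a)/n = 1.375000

Trapezoidal rule: (h/2)[f(x₀) + 2f(x₁) + 2f(x₂) + ... + f(xₙ)]

x_0 = 0.7500, f(x_0) = 0.421875, coefficient = 1
x_1 = 2.1250, f(x_1) = 9.595703, coefficient = 2
x_2 = 3.5000, f(x_2) = 42.875000, coefficient = 1

I ≈ (1.375000/2) × 62.488281 = 42.960693
Exact value: 37.436523
Error: 5.524170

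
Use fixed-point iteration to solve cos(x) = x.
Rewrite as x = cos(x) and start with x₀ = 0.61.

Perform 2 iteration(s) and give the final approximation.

Equation: cos(x) = x
Fixed-point form: x = cos(x)
x₀ = 0.61

x_1 = g(0.610000) = 0.819648
x_2 = g(0.819648) = 0.682479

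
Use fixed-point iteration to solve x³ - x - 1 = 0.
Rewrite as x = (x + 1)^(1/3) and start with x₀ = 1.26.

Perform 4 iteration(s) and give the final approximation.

Equation: x³ - x - 1 = 0
Fixed-point form: x = (x + 1)^(1/3)
x₀ = 1.26

x_1 = g(1.260000) = 1.312309
x_2 = g(1.312309) = 1.322357
x_3 = g(1.322357) = 1.324269
x_4 = g(1.324269) = 1.324633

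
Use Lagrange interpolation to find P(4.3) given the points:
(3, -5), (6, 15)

Lagrange interpolation formula:
P(x) = Σ yᵢ × Lᵢ(x)
where Lᵢ(x) = Π_{j≠i} (x - xⱼ)/(xᵢ - xⱼ)

L_0(4.3) = (4.3 - 6)/(3 - 6) = 0.566667
L_1(4.3) = (4.3 - 3)/(6 - 3) = 0.433333

P(4.3) = (-5)×L_0(4.3) + 15×L_1(4.3)
P(4.3) = 3.666667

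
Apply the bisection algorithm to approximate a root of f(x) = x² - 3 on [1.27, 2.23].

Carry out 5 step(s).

f(x) = x² - 3
Initial interval: [1.27, 2.23]

Iteration 1:
  c_1 = (1.270000 + 2.230000)/2 = 1.750000
  f(c_1) = f(1.750000) = 0.062500
  f(a) × f(c) < 0, new interval: [1.270000, 1.750000]
Iteration 2:
  c_2 = (1.270000 + 1.750000)/2 = 1.510000
  f(c_2) = f(1.510000) = -0.719900
  f(a) × f(c) ≥ 0, new interval: [1.510000, 1.750000]
Iteration 3:
  c_3 = (1.510000 + 1.750000)/2 = 1.630000
  f(c_3) = f(1.630000) = -0.343100
  f(a) × f(c) ≥ 0, new interval: [1.630000, 1.750000]
Iteration 4:
  c_4 = (1.630000 + 1.750000)/2 = 1.690000
  f(c_4) = f(1.690000) = -0.143900
  f(a) × f(c) ≥ 0, new interval: [1.690000, 1.750000]
Iteration 5:
  c_5 = (1.690000 + 1.750000)/2 = 1.720000
  f(c_5) = f(1.720000) = -0.041600
  f(a) × f(c) ≥ 0, new interval: [1.720000, 1.750000]

After 5 iteration(s), the approximation is c_5 = 1.720000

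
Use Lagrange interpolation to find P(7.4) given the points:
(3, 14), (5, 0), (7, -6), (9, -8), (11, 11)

Lagrange interpolation formula:
P(x) = Σ yᵢ × Lᵢ(x)
where Lᵢ(x) = Π_{j≠i} (x - xⱼ)/(xᵢ - xⱼ)

L_0(7.4) = (7.4 - 5)/(3 - 5) × (7.4 - 7)/(3 - 7) × (7.4 - 9)/(3 - 9) × (7.4 - 11)/(3 - 11) = 0.014400
L_1(7.4) = (7.4 - 3)/(5 - 3) × (7.4 - 7)/(5 - 7) × (7.4 - 9)/(5 - 9) × (7.4 - 11)/(5 - 11) = -0.105600
L_2(7.4) = (7.4 - 3)/(7 - 3) × (7.4 - 5)/(7 - 5) × (7.4 - 9)/(7 - 9) × (7.4 - 11)/(7 - 11) = 0.950400
L_3(7.4) = (7.4 - 3)/(9 - 3) × (7.4 - 5)/(9 - 5) × (7.4 - 7)/(9 - 7) × (7.4 - 11)/(9 - 11) = 0.158400
L_4(7.4) = (7.4 - 3)/(11 - 3) × (7.4 - 5)/(11 - 5) × (7.4 - 7)/(11 - 7) × (7.4 - 9)/(11 - 9) = -0.017600

P(7.4) = 14×L_0(7.4) + 0×L_1(7.4) + (-6)×L_2(7.4) + (-8)×L_3(7.4) + 11×L_4(7.4)
P(7.4) = -6.961600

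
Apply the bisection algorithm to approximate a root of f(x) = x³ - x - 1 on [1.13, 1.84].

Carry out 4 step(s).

f(x) = x³ - x - 1
Initial interval: [1.13, 1.84]

Iteration 1:
  c_1 = (1.130000 + 1.840000)/2 = 1.485000
  f(c_1) = f(1.485000) = 0.789759
  f(a) × f(c) < 0, new interval: [1.130000, 1.485000]
Iteration 2:
  c_2 = (1.130000 + 1.485000)/2 = 1.307500
  f(c_2) = f(1.307500) = -0.072255
  f(a) × f(c) ≥ 0, new interval: [1.307500, 1.485000]
Iteration 3:
  c_3 = (1.307500 + 1.485000)/2 = 1.396250
  f(c_3) = f(1.396250) = 0.325759
  f(a) × f(c) < 0, new interval: [1.307500, 1.396250]
Iteration 4:
  c_4 = (1.307500 + 1.396250)/2 = 1.351875
  f(c_4) = f(1.351875) = 0.118766
  f(a) × f(c) < 0, new interval: [1.307500, 1.351875]

After 4 iteration(s), the approximation is c_4 = 1.351875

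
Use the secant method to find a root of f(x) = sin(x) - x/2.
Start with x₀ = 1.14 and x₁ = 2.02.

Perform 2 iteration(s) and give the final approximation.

f(x) = sin(x) - x/2
x₀ = 1.14, x₁ = 2.02

Secant formula: x_{n+1} = x_n - f(x_n)(x_n - x_{n-1})/(f(x_n) - f(x_{n-1}))

Iteration 1:
  f(1.140000) = 0.338633
  f(2.020000) = -0.109207
  x_2 = 2.020000 - (-0.109207)×(2.020000 - 1.140000)/(-0.109207 - 0.338633)
       = 1.805410
Iteration 2:
  f(2.020000) = -0.109207
  f(1.805410) = 0.069899
  x_3 = 1.805410 - 0.069899×(1.805410 - 2.020000)/(0.069899 - (-0.109207))
       = 1.889157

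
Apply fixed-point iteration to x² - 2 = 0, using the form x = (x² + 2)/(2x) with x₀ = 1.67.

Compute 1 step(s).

Equation: x² - 2 = 0
Fixed-point form: x = (x² + 2)/(2x)
x₀ = 1.67

x_1 = g(1.670000) = 1.433802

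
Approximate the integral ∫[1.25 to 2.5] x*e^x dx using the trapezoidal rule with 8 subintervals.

f(x) = x*e^x
a = 1.25, b = 2.5, n = 8
h = (b - a)/n = 0.156250

Trapezoidal rule: (h/2)[f(x₀) + 2f(x₁) + 2f(x₂) + ... + f(xₙ)]

x_0 = 1.2500, f(x_0) = 4.362929, coefficient = 1
x_1 = 1.4062, f(x_1) = 5.738378, coefficient = 2
x_2 = 1.5625, f(x_2) = 7.454271, coefficient = 2
x_3 = 1.7188, f(x_3) = 9.586418, coefficient = 2
x_4 = 1.8750, f(x_4) = 12.226536, coefficient = 2
x_5 = 2.0312, f(x_5) = 15.485458, coefficient = 2
x_6 = 2.1875, f(x_6) = 19.496975, coefficient = 2
x_7 = 2.3438, f(x_7) = 24.422436, coefficient = 2
x_8 = 2.5000, f(x_8) = 30.456235, coefficient = 1

I ≈ (0.156250/2) × 223.640105 = 17.471883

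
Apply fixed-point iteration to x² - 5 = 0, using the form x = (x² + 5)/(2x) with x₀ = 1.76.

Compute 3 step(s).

Equation: x² - 5 = 0
Fixed-point form: x = (x² + 5)/(2x)
x₀ = 1.76

x_1 = g(1.760000) = 2.300455
x_2 = g(2.300455) = 2.236969
x_3 = g(2.236969) = 2.236068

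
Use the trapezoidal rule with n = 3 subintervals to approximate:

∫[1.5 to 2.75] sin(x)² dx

f(x) = sin(x)²
a = 1.5, b = 2.75, n = 3
h = (b - a)/n = 0.416667

Trapezoidal rule: (h/2)[f(x₀) + 2f(x₁) + 2f(x₂) + ... + f(xₙ)]

x_0 = 1.5000, f(x_0) = 0.994996, coefficient = 1
x_1 = 1.9167, f(x_1) = 0.885068, coefficient = 2
x_2 = 2.3333, f(x_2) = 0.522853, coefficient = 2
x_3 = 2.7500, f(x_3) = 0.145665, coefficient = 1

I ≈ (0.416667/2) × 3.956505 = 0.824272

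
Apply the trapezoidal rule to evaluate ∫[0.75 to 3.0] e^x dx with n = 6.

f(x) = e^x
a = 0.75, b = 3.0, n = 6
h = (b - a)/n = 0.375000

Trapezoidal rule: (h/2)[f(x₀) + 2f(x₁) + 2f(x₂) + ... + f(xₙ)]

x_0 = 0.7500, f(x_0) = 2.117000, coefficient = 1
x_1 = 1.1250, f(x_1) = 3.080217, coefficient = 2
x_2 = 1.5000, f(x_2) = 4.481689, coefficient = 2
x_3 = 1.8750, f(x_3) = 6.520819, coefficient = 2
x_4 = 2.2500, f(x_4) = 9.487736, coefficient = 2
x_5 = 2.6250, f(x_5) = 13.804574, coefficient = 2
x_6 = 3.0000, f(x_6) = 20.085537, coefficient = 1

I ≈ (0.375000/2) × 96.952607 = 18.178614
Exact value: 17.968537
Error: 0.210077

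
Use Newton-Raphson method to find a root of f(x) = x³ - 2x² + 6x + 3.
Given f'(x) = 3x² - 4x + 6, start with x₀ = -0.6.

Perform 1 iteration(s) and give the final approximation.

f(x) = x³ - 2x² + 6x + 3
f'(x) = 3x² - 4x + 6
x₀ = -0.6

Newton-Raphson formula: x_{n+1} = x_n - f(x_n)/f'(x_n)

Iteration 1:
  f(-0.600000) = -1.536000
  f'(-0.600000) = 9.480000
  x_1 = -0.600000 - (-1.536000)/9.480000 = -0.437975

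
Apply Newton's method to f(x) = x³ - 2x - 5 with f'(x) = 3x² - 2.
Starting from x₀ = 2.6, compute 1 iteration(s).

f(x) = x³ - 2x - 5
f'(x) = 3x² - 2
x₀ = 2.6

Newton-Raphson formula: x_{n+1} = x_n - f(x_n)/f'(x_n)

Iteration 1:
  f(2.600000) = 7.376000
  f'(2.600000) = 18.280000
  x_1 = 2.600000 - 7.376000/18.280000 = 2.196499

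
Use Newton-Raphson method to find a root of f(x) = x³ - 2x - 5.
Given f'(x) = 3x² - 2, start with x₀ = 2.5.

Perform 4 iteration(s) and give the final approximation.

f(x) = x³ - 2x - 5
f'(x) = 3x² - 2
x₀ = 2.5

Newton-Raphson formula: x_{n+1} = x_n - f(x_n)/f'(x_n)

Iteration 1:
  f(2.500000) = 5.625000
  f'(2.500000) = 16.750000
  x_1 = 2.500000 - 5.625000/16.750000 = 2.164179
Iteration 2:
  f(2.164179) = 0.807945
  f'(2.164179) = 12.051014
  x_2 = 2.164179 - 0.807945/12.051014 = 2.097135
Iteration 3:
  f(2.097135) = 0.028882
  f'(2.097135) = 11.193930
  x_3 = 2.097135 - 0.028882/11.193930 = 2.094555
Iteration 4:
  f(2.094555) = 0.000042
  f'(2.094555) = 11.161485
  x_4 = 2.094555 - 0.000042/11.161485 = 2.094551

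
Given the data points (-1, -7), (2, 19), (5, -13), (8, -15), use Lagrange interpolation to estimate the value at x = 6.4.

Lagrange interpolation formula:
P(x) = Σ yᵢ × Lᵢ(x)
where Lᵢ(x) = Π_{j≠i} (x - xⱼ)/(xᵢ - xⱼ)

L_0(6.4) = (6.4 - 2)/(-1 - 2) × (6.4 - 5)/(-1 - 5) × (6.4 - 8)/(-1 - 8) = 0.060840
L_1(6.4) = (6.4 - (-1))/(2 - (-1)) × (6.4 - 5)/(2 - 5) × (6.4 - 8)/(2 - 8) = -0.306963
L_2(6.4) = (6.4 - (-1))/(5 - (-1)) × (6.4 - 2)/(5 - 2) × (6.4 - 8)/(5 - 8) = 0.964741
L_3(6.4) = (6.4 - (-1))/(8 - (-1)) × (6.4 - 2)/(8 - 2) × (6.4 - 5)/(8 - 5) = 0.281383

P(6.4) = (-7)×L_0(6.4) + 19×L_1(6.4) + (-13)×L_2(6.4) + (-15)×L_3(6.4)
P(6.4) = -23.020543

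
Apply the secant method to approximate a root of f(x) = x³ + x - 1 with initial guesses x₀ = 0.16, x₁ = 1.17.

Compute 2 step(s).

f(x) = x³ + x - 1
x₀ = 0.16, x₁ = 1.17

Secant formula: x_{n+1} = x_n - f(x_n)(x_n - x_{n-1})/(f(x_n) - f(x_{n-1}))

Iteration 1:
  f(0.160000) = -0.835904
  f(1.170000) = 1.771613
  x_2 = 1.170000 - 1.771613×(1.170000 - 0.160000)/(1.771613 - (-0.835904))
       = 0.483780
Iteration 2:
  f(1.170000) = 1.771613
  f(0.483780) = -0.402994
  x_3 = 0.483780 - (-0.402994)×(0.483780 - 1.170000)/(-0.402994 - 1.771613)
       = 0.610949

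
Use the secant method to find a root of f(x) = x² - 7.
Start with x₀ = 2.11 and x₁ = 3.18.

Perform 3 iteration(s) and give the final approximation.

f(x) = x² - 7
x₀ = 2.11, x₁ = 3.18

Secant formula: x_{n+1} = x_n - f(x_n)(x_n - x_{n-1})/(f(x_n) - f(x_{n-1}))

Iteration 1:
  f(2.110000) = -2.547900
  f(3.180000) = 3.112400
  x_2 = 3.180000 - 3.112400×(3.180000 - 2.110000)/(3.112400 - (-2.547900))
       = 2.591645
Iteration 2:
  f(3.180000) = 3.112400
  f(2.591645) = -0.283378
  x_3 = 2.591645 - (-0.283378)×(2.591645 - 3.180000)/(-0.283378 - 3.112400)
       = 2.640743
Iteration 3:
  f(2.591645) = -0.283378
  f(2.640743) = -0.026477
  x_4 = 2.640743 - (-0.026477)×(2.640743 - 2.591645)/(-0.026477 - (-0.283378))
       = 2.645803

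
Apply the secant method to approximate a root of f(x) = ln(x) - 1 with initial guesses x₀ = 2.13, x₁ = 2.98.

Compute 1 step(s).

f(x) = ln(x) - 1
x₀ = 2.13, x₁ = 2.98

Secant formula: x_{n+1} = x_n - f(x_n)(x_n - x_{n-1})/(f(x_n) - f(x_{n-1}))

Iteration 1:
  f(2.130000) = -0.243878
  f(2.980000) = 0.091923
  x_2 = 2.980000 - 0.091923×(2.980000 - 2.130000)/(0.091923 - (-0.243878))
       = 2.747318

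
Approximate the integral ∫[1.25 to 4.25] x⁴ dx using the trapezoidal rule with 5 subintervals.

f(x) = x⁴
a = 1.25, b = 4.25, n = 5
h = (b - a)/n = 0.600000

Trapezoidal rule: (h/2)[f(x₀) + 2f(x₁) + 2f(x₂) + ... + f(xₙ)]

x_0 = 1.2500, f(x_0) = 2.441406, coefficient = 1
x_1 = 1.8500, f(x_1) = 11.713506, coefficient = 2
x_2 = 2.4500, f(x_2) = 36.030006, coefficient = 2
x_3 = 3.0500, f(x_3) = 86.536506, coefficient = 2
x_4 = 3.6500, f(x_4) = 177.489006, coefficient = 2
x_5 = 4.2500, f(x_5) = 326.253906, coefficient = 1

I ≈ (0.600000/2) × 952.233362 = 285.670009
Exact value: 276.705469
Error: 8.964540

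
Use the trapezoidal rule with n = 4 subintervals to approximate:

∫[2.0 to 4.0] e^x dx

f(x) = e^x
a = 2.0, b = 4.0, n = 4
h = (b - a)/n = 0.500000

Trapezoidal rule: (h/2)[f(x₀) + 2f(x₁) + 2f(x₂) + ... + f(xₙ)]

x_0 = 2.0000, f(x_0) = 7.389056, coefficient = 1
x_1 = 2.5000, f(x_1) = 12.182494, coefficient = 2
x_2 = 3.0000, f(x_2) = 20.085537, coefficient = 2
x_3 = 3.5000, f(x_3) = 33.115452, coefficient = 2
x_4 = 4.0000, f(x_4) = 54.598150, coefficient = 1

I ≈ (0.500000/2) × 192.754172 = 48.188543
Exact value: 47.209094
Error: 0.979449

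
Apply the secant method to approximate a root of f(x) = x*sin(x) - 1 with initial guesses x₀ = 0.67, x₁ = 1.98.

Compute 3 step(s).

f(x) = x*sin(x) - 1
x₀ = 0.67, x₁ = 1.98

Secant formula: x_{n+1} = x_n - f(x_n)(x_n - x_{n-1})/(f(x_n) - f(x_{n-1}))

Iteration 1:
  f(0.670000) = -0.583939
  f(1.980000) = 0.816527
  x_2 = 1.980000 - 0.816527×(1.980000 - 0.670000)/(0.816527 - (-0.583939))
       = 1.216218
Iteration 2:
  f(1.980000) = 0.816527
  f(1.216218) = 0.140561
  x_3 = 1.216218 - 0.140561×(1.216218 - 1.980000)/(0.140561 - 0.816527)
       = 1.057397
Iteration 3:
  f(1.216218) = 0.140561
  f(1.057397) = -0.078923
  x_4 = 1.057397 - (-0.078923)×(1.057397 - 1.216218)/(-0.078923 - 0.140561)
       = 1.114506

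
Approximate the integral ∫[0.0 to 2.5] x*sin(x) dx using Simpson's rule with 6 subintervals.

f(x) = x*sin(x)
a = 0.0, b = 2.5, n = 6
h = (b - a)/n = 0.416667

Simpson's rule: (h/3)[f(x₀) + 4f(x₁) + 2f(x₂) + ... + f(xₙ)]

x_0 = 0.0000, f(x_0) = 0.000000, coefficient = 1
x_1 = 0.4167, f(x_1) = 0.168631, coefficient = 4
x_2 = 0.8333, f(x_2) = 0.616814, coefficient = 2
x_3 = 1.2500, f(x_3) = 1.186231, coefficient = 4
x_4 = 1.6667, f(x_4) = 1.659013, coefficient = 2
x_5 = 2.0833, f(x_5) = 1.815632, coefficient = 4
x_6 = 2.5000, f(x_6) = 1.496180, coefficient = 1

I ≈ (0.416667/3) × 18.729809 = 2.601362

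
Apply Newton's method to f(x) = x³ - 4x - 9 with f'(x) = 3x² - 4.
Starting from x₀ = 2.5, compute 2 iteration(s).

f(x) = x³ - 4x - 9
f'(x) = 3x² - 4
x₀ = 2.5

Newton-Raphson formula: x_{n+1} = x_n - f(x_n)/f'(x_n)

Iteration 1:
  f(2.500000) = -3.375000
  f'(2.500000) = 14.750000
  x_1 = 2.500000 - (-3.375000)/14.750000 = 2.728814
Iteration 2:
  f(2.728814) = 0.404647
  f'(2.728814) = 18.339270
  x_2 = 2.728814 - 0.404647/18.339270 = 2.706749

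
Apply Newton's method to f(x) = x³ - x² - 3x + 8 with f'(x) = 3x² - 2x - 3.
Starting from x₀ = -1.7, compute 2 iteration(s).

f(x) = x³ - x² - 3x + 8
f'(x) = 3x² - 2x - 3
x₀ = -1.7

Newton-Raphson formula: x_{n+1} = x_n - f(x_n)/f'(x_n)

Iteration 1:
  f(-1.700000) = 5.297000
  f'(-1.700000) = 9.070000
  x_1 = -1.700000 - 5.297000/9.070000 = -2.284013
Iteration 2:
  f(-2.284013) = -2.279726
  f'(-2.284013) = 17.218176
  x_2 = -2.284013 - (-2.279726)/17.218176 = -2.151611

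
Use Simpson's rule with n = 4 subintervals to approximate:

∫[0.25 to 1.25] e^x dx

f(x) = e^x
a = 0.25, b = 1.25, n = 4
h = (b - a)/n = 0.250000

Simpson's rule: (h/3)[f(x₀) + 4f(x₁) + 2f(x₂) + ... + f(xₙ)]

x_0 = 0.2500, f(x_0) = 1.284025, coefficient = 1
x_1 = 0.5000, f(x_1) = 1.648721, coefficient = 4
x_2 = 0.7500, f(x_2) = 2.117000, coefficient = 2
x_3 = 1.0000, f(x_3) = 2.718282, coefficient = 4
x_4 = 1.2500, f(x_4) = 3.490343, coefficient = 1

I ≈ (0.250000/3) × 26.476381 = 2.206365
Exact value: 2.206318
Error: 0.000048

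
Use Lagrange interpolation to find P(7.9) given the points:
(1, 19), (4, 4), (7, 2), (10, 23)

Lagrange interpolation formula:
P(x) = Σ yᵢ × Lᵢ(x)
where Lᵢ(x) = Π_{j≠i} (x - xⱼ)/(xᵢ - xⱼ)

L_0(7.9) = (7.9 - 4)/(1 - 4) × (7.9 - 7)/(1 - 7) × (7.9 - 10)/(1 - 10) = 0.045500
L_1(7.9) = (7.9 - 1)/(4 - 1) × (7.9 - 7)/(4 - 7) × (7.9 - 10)/(4 - 10) = -0.241500
L_2(7.9) = (7.9 - 1)/(7 - 1) × (7.9 - 4)/(7 - 4) × (7.9 - 10)/(7 - 10) = 1.046500
L_3(7.9) = (7.9 - 1)/(10 - 1) × (7.9 - 4)/(10 - 4) × (7.9 - 7)/(10 - 7) = 0.149500

P(7.9) = 19×L_0(7.9) + 4×L_1(7.9) + 2×L_2(7.9) + 23×L_3(7.9)
P(7.9) = 5.430000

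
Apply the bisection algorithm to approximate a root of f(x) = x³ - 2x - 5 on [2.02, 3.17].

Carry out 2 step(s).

f(x) = x³ - 2x - 5
Initial interval: [2.02, 3.17]

Iteration 1:
  c_1 = (2.020000 + 3.170000)/2 = 2.595000
  f(c_1) = f(2.595000) = 7.284795
  f(a) × f(c) < 0, new interval: [2.020000, 2.595000]
Iteration 2:
  c_2 = (2.020000 + 2.595000)/2 = 2.307500
  f(c_2) = f(2.307500) = 2.671414
  f(a) × f(c) < 0, new interval: [2.020000, 2.307500]

After 2 iteration(s), the approximation is c_2 = 2.307500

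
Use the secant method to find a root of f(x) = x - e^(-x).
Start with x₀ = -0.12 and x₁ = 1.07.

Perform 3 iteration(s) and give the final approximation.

f(x) = x - e^(-x)
x₀ = -0.12, x₁ = 1.07

Secant formula: x_{n+1} = x_n - f(x_n)(x_n - x_{n-1})/(f(x_n) - f(x_{n-1}))

Iteration 1:
  f(-0.120000) = -1.247497
  f(1.070000) = 0.726991
  x_2 = 1.070000 - 0.726991×(1.070000 - (-0.120000))/(0.726991 - (-1.247497))
       = 0.631851
Iteration 2:
  f(1.070000) = 0.726991
  f(0.631851) = 0.100244
  x_3 = 0.631851 - 0.100244×(0.631851 - 1.070000)/(0.100244 - 0.726991)
       = 0.561772
Iteration 3:
  f(0.631851) = 0.100244
  f(0.561772) = -0.008426
  x_4 = 0.561772 - (-0.008426)×(0.561772 - 0.631851)/(-0.008426 - 0.100244)
       = 0.567206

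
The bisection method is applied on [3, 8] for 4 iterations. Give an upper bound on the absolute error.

Bisection error bound: |error| ≤ (b-a)/2^n
|error| ≤ (8 - 3)/2^4 = 5/2^4
|error| ≤ 0.3125000000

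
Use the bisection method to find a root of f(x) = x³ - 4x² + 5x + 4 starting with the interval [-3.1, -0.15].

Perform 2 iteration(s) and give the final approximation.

f(x) = x³ - 4x² + 5x + 4
Initial interval: [-3.1, -0.15]

Iteration 1:
  c_1 = (-3.100000 + (-0.150000))/2 = -1.625000
  f(c_1) = f(-1.625000) = -18.978516
  f(a) × f(c) ≥ 0, new interval: [-1.625000, -0.150000]
Iteration 2:
  c_2 = (-1.625000 + (-0.150000))/2 = -0.887500
  f(c_2) = f(-0.887500) = -4.287170
  f(a) × f(c) ≥ 0, new interval: [-0.887500, -0.150000]

After 2 iteration(s), the approximation is c_2 = -0.887500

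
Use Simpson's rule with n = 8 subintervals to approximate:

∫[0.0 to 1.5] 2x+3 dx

f(x) = 2x+3
a = 0.0, b = 1.5, n = 8
h = (b - a)/n = 0.187500

Simpson's rule: (h/3)[f(x₀) + 4f(x₁) + 2f(x₂) + ... + f(xₙ)]

x_0 = 0.0000, f(x_0) = 3.000000, coefficient = 1
x_1 = 0.1875, f(x_1) = 3.375000, coefficient = 4
x_2 = 0.3750, f(x_2) = 3.750000, coefficient = 2
x_3 = 0.5625, f(x_3) = 4.125000, coefficient = 4
x_4 = 0.7500, f(x_4) = 4.500000, coefficient = 2
x_5 = 0.9375, f(x_5) = 4.875000, coefficient = 4
x_6 = 1.1250, f(x_6) = 5.250000, coefficient = 2
x_7 = 1.3125, f(x_7) = 5.625000, coefficient = 4
x_8 = 1.5000, f(x_8) = 6.000000, coefficient = 1

I ≈ (0.187500/3) × 108.000000 = 6.750000
Exact value: 6.750000
Error: 0.000000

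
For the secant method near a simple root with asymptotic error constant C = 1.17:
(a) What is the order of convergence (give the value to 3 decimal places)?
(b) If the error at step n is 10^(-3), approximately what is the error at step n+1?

(a) Secant method has superlinear convergence with order φ = (1+√5)/2 ≈ 1.618.
    This means |e_{n+1}| ≈ C|e_n|^1.618.

(b) With |e_n| = 10^(-3) and C = 1.17:
    |e_{n+1}| ≈ 1.17 × (10^(-3))^1.618 = 1.17 × 10^(-4.85)

(a) ≈ 1.618 (golden ratio); (b) |e_{n+1}| ≈ 1.637e-05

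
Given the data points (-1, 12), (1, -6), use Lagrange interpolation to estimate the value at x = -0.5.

Lagrange interpolation formula:
P(x) = Σ yᵢ × Lᵢ(x)
where Lᵢ(x) = Π_{j≠i} (x - xⱼ)/(xᵢ - xⱼ)

L_0(-0.5) = (-0.5 - 1)/(-1 - 1) = 0.750000
L_1(-0.5) = (-0.5 - (-1))/(1 - (-1)) = 0.250000

P(-0.5) = 12×L_0(-0.5) + (-6)×L_1(-0.5)
P(-0.5) = 7.500000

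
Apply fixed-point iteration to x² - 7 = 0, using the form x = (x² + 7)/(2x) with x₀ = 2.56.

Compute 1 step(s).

Equation: x² - 7 = 0
Fixed-point form: x = (x² + 7)/(2x)
x₀ = 2.56

x_1 = g(2.560000) = 2.647187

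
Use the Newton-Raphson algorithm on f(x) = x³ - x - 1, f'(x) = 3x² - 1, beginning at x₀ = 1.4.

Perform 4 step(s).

f(x) = x³ - x - 1
f'(x) = 3x² - 1
x₀ = 1.4

Newton-Raphson formula: x_{n+1} = x_n - f(x_n)/f'(x_n)

Iteration 1:
  f(1.400000) = 0.344000
  f'(1.400000) = 4.880000
  x_1 = 1.400000 - 0.344000/4.880000 = 1.329508
Iteration 2:
  f(1.329508) = 0.020520
  f'(1.329508) = 4.302776
  x_2 = 1.329508 - 0.020520/4.302776 = 1.324739
Iteration 3:
  f(1.324739) = 0.000091
  f'(1.324739) = 4.264802
  x_3 = 1.324739 - 0.000091/4.264802 = 1.324718
Iteration 4:
  f(1.324718) = 0.000000
  f'(1.324718) = 4.264633
  x_4 = 1.324718 - 0.000000/4.264633 = 1.324718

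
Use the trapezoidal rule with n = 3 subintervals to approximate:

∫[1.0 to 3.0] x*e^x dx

f(x) = x*e^x
a = 1.0, b = 3.0, n = 3
h = (b - a)/n = 0.666667

Trapezoidal rule: (h/2)[f(x₀) + 2f(x₁) + 2f(x₂) + ... + f(xₙ)]

x_0 = 1.0000, f(x_0) = 2.718282, coefficient = 1
x_1 = 1.6667, f(x_1) = 8.824150, coefficient = 2
x_2 = 2.3333, f(x_2) = 24.061937, coefficient = 2
x_3 = 3.0000, f(x_3) = 60.256611, coefficient = 1

I ≈ (0.666667/2) × 128.747066 = 42.915689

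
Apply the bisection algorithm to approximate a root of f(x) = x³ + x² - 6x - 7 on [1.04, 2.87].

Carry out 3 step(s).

f(x) = x³ + x² - 6x - 7
Initial interval: [1.04, 2.87]

Iteration 1:
  c_1 = (1.040000 + 2.870000)/2 = 1.955000
  f(c_1) = f(1.955000) = -7.435916
  f(a) × f(c) ≥ 0, new interval: [1.955000, 2.870000]
Iteration 2:
  c_2 = (1.955000 + 2.870000)/2 = 2.412500
  f(c_2) = f(2.412500) = -1.613717
  f(a) × f(c) ≥ 0, new interval: [2.412500, 2.870000]
Iteration 3:
  c_3 = (2.412500 + 2.870000)/2 = 2.641250
  f(c_3) = f(2.641250) = 2.554594
  f(a) × f(c) < 0, new interval: [2.412500, 2.641250]

After 3 iteration(s), the approximation is c_3 = 2.641250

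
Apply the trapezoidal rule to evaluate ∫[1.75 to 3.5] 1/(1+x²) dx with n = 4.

f(x) = 1/(1+x²)
a = 1.75, b = 3.5, n = 4
h = (b - a)/n = 0.437500

Trapezoidal rule: (h/2)[f(x₀) + 2f(x₁) + 2f(x₂) + ... + f(xₙ)]

x_0 = 1.7500, f(x_0) = 0.246154, coefficient = 1
x_1 = 2.1875, f(x_1) = 0.172856, coefficient = 2
x_2 = 2.6250, f(x_2) = 0.126733, coefficient = 2
x_3 = 3.0625, f(x_3) = 0.096349, coefficient = 2
x_4 = 3.5000, f(x_4) = 0.075472, coefficient = 1

I ≈ (0.437500/2) × 1.113502 = 0.243579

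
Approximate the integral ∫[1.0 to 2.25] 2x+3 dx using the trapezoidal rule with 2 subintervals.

f(x) = 2x+3
a = 1.0, b = 2.25, n = 2
h = (b - a)/n = 0.625000

Trapezoidal rule: (h/2)[f(x₀) + 2f(x₁) + 2f(x₂) + ... + f(xₙ)]

x_0 = 1.0000, f(x_0) = 5.000000, coefficient = 1
x_1 = 1.6250, f(x_1) = 6.250000, coefficient = 2
x_2 = 2.2500, f(x_2) = 7.500000, coefficient = 1

I ≈ (0.625000/2) × 25.000000 = 7.812500
Exact value: 7.812500
Error: 0.000000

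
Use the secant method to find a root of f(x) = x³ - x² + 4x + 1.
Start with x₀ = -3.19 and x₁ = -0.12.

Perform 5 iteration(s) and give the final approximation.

f(x) = x³ - x² + 4x + 1
x₀ = -3.19, x₁ = -0.12

Secant formula: x_{n+1} = x_n - f(x_n)(x_n - x_{n-1})/(f(x_n) - f(x_{n-1}))

Iteration 1:
  f(-3.190000) = -54.397859
  f(-0.120000) = 0.503872
  x_2 = -0.120000 - 0.503872×(-0.120000 - (-3.190000))/(0.503872 - (-54.397859))
       = -0.148176
Iteration 2:
  f(-0.120000) = 0.503872
  f(-0.148176) = 0.382088
  x_3 = -0.148176 - 0.382088×(-0.148176 - (-0.120000))/(0.382088 - 0.503872)
       = -0.236575
Iteration 3:
  f(-0.148176) = 0.382088
  f(-0.236575) = -0.015507
  x_4 = -0.236575 - (-0.015507)×(-0.236575 - (-0.148176))/(-0.015507 - 0.382088)
       = -0.233127
Iteration 4:
  f(-0.236575) = -0.015507
  f(-0.233127) = 0.000474
  x_5 = -0.233127 - 0.000474×(-0.233127 - (-0.236575))/(0.000474 - (-0.015507))
       = -0.233229
Iteration 5:
  f(-0.233127) = 0.000474
  f(-0.233229) = 0.000001
  x_6 = -0.233229 - 0.000001×(-0.233229 - (-0.233127))/(0.000001 - 0.000474)
       = -0.233229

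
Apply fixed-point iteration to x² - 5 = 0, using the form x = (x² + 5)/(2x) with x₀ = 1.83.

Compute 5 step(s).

Equation: x² - 5 = 0
Fixed-point form: x = (x² + 5)/(2x)
x₀ = 1.83

x_1 = g(1.830000) = 2.281120
x_2 = g(2.281120) = 2.236513
x_3 = g(2.236513) = 2.236068
x_4 = g(2.236068) = 2.236068
x_5 = g(2.236068) = 2.236068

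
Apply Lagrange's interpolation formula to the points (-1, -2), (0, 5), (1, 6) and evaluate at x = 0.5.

Lagrange interpolation formula:
P(x) = Σ yᵢ × Lᵢ(x)
where Lᵢ(x) = Π_{j≠i} (x - xⱼ)/(xᵢ - xⱼ)

L_0(0.5) = (0.5 - 0)/(-1 - 0) × (0.5 - 1)/(-1 - 1) = -0.125000
L_1(0.5) = (0.5 - (-1))/(0 - (-1)) × (0.5 - 1)/(0 - 1) = 0.750000
L_2(0.5) = (0.5 - (-1))/(1 - (-1)) × (0.5 - 0)/(1 - 0) = 0.375000

P(0.5) = (-2)×L_0(0.5) + 5×L_1(0.5) + 6×L_2(0.5)
P(0.5) = 6.250000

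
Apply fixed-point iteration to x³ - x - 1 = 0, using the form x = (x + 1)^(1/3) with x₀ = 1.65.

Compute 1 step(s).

Equation: x³ - x - 1 = 0
Fixed-point form: x = (x + 1)^(1/3)
x₀ = 1.65

x_1 = g(1.650000) = 1.383828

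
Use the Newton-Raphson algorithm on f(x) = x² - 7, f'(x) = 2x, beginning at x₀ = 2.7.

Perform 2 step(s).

f(x) = x² - 7
f'(x) = 2x
x₀ = 2.7

Newton-Raphson formula: x_{n+1} = x_n - f(x_n)/f'(x_n)

Iteration 1:
  f(2.700000) = 0.290000
  f'(2.700000) = 5.400000
  x_1 = 2.700000 - 0.290000/5.400000 = 2.646296
Iteration 2:
  f(2.646296) = 0.002884
  f'(2.646296) = 5.292593
  x_2 = 2.646296 - 0.002884/5.292593 = 2.645751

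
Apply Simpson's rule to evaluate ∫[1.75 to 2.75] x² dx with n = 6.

f(x) = x²
a = 1.75, b = 2.75, n = 6
h = (b - a)/n = 0.166667

Simpson's rule: (h/3)[f(x₀) + 4f(x₁) + 2f(x₂) + ... + f(xₙ)]

x_0 = 1.7500, f(x_0) = 3.062500, coefficient = 1
x_1 = 1.9167, f(x_1) = 3.673611, coefficient = 4
x_2 = 2.0833, f(x_2) = 4.340278, coefficient = 2
x_3 = 2.2500, f(x_3) = 5.062500, coefficient = 4
x_4 = 2.4167, f(x_4) = 5.840278, coefficient = 2
x_5 = 2.5833, f(x_5) = 6.673611, coefficient = 4
x_6 = 2.7500, f(x_6) = 7.562500, coefficient = 1

I ≈ (0.166667/3) × 92.625000 = 5.145833
Exact value: 5.145833
Error: 0.000000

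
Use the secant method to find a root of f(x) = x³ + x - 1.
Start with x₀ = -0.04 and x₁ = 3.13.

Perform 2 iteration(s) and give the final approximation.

f(x) = x³ + x - 1
x₀ = -0.04, x₁ = 3.13

Secant formula: x_{n+1} = x_n - f(x_n)(x_n - x_{n-1})/(f(x_n) - f(x_{n-1}))

Iteration 1:
  f(-0.040000) = -1.040064
  f(3.130000) = 32.794297
  x_2 = 3.130000 - 32.794297×(3.130000 - (-0.040000))/(32.794297 - (-1.040064))
       = 0.057445
Iteration 2:
  f(3.130000) = 32.794297
  f(0.057445) = -0.942365
  x_3 = 0.057445 - (-0.942365)×(0.057445 - 3.130000)/(-0.942365 - 32.794297)
       = 0.143271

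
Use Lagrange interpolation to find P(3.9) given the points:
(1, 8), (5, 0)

Lagrange interpolation formula:
P(x) = Σ yᵢ × Lᵢ(x)
where Lᵢ(x) = Π_{j≠i} (x - xⱼ)/(xᵢ - xⱼ)

L_0(3.9) = (3.9 - 5)/(1 - 5) = 0.275000
L_1(3.9) = (3.9 - 1)/(5 - 1) = 0.725000

P(3.9) = 8×L_0(3.9) + 0×L_1(3.9)
P(3.9) = 2.200000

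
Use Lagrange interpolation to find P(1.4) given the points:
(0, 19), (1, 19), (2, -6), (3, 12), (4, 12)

Lagrange interpolation formula:
P(x) = Σ yᵢ × Lᵢ(x)
where Lᵢ(x) = Π_{j≠i} (x - xⱼ)/(xᵢ - xⱼ)

L_0(1.4) = (1.4 - 1)/(0 - 1) × (1.4 - 2)/(0 - 2) × (1.4 - 3)/(0 - 3) × (1.4 - 4)/(0 - 4) = -0.041600
L_1(1.4) = (1.4 - 0)/(1 - 0) × (1.4 - 2)/(1 - 2) × (1.4 - 3)/(1 - 3) × (1.4 - 4)/(1 - 4) = 0.582400
L_2(1.4) = (1.4 - 0)/(2 - 0) × (1.4 - 1)/(2 - 1) × (1.4 - 3)/(2 - 3) × (1.4 - 4)/(2 - 4) = 0.582400
L_3(1.4) = (1.4 - 0)/(3 - 0) × (1.4 - 1)/(3 - 1) × (1.4 - 2)/(3 - 2) × (1.4 - 4)/(3 - 4) = -0.145600
L_4(1.4) = (1.4 - 0)/(4 - 0) × (1.4 - 1)/(4 - 1) × (1.4 - 2)/(4 - 2) × (1.4 - 3)/(4 - 3) = 0.022400

P(1.4) = 19×L_0(1.4) + 19×L_1(1.4) + (-6)×L_2(1.4) + 12×L_3(1.4) + 12×L_4(1.4)
P(1.4) = 5.302400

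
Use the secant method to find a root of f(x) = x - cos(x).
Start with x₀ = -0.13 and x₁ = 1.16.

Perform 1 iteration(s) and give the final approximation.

f(x) = x - cos(x)
x₀ = -0.13, x₁ = 1.16

Secant formula: x_{n+1} = x_n - f(x_n)(x_n - x_{n-1})/(f(x_n) - f(x_{n-1}))

Iteration 1:
  f(-0.130000) = -1.121562
  f(1.160000) = 0.760660
  x_2 = 1.160000 - 0.760660×(1.160000 - (-0.130000))/(0.760660 - (-1.121562))
       = 0.638674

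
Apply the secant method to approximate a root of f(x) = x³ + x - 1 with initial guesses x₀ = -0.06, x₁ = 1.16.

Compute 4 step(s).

f(x) = x³ + x - 1
x₀ = -0.06, x₁ = 1.16

Secant formula: x_{n+1} = x_n - f(x_n)(x_n - x_{n-1})/(f(x_n) - f(x_{n-1}))

Iteration 1:
  f(-0.060000) = -1.060216
  f(1.160000) = 1.720896
  x_2 = 1.160000 - 1.720896×(1.160000 - (-0.060000))/(1.720896 - (-1.060216))
       = 0.405089
Iteration 2:
  f(1.160000) = 1.720896
  f(0.405089) = -0.528438
  x_3 = 0.405089 - (-0.528438)×(0.405089 - 1.160000)/(-0.528438 - 1.720896)
       = 0.582441
Iteration 3:
  f(0.405089) = -0.528438
  f(0.582441) = -0.219974
  x_4 = 0.582441 - (-0.219974)×(0.582441 - 0.405089)/(-0.219974 - (-0.528438))
       = 0.708915
Iteration 4:
  f(0.582441) = -0.219974
  f(0.708915) = 0.065188
  x_5 = 0.708915 - 0.065188×(0.708915 - 0.582441)/(0.065188 - (-0.219974))
       = 0.680003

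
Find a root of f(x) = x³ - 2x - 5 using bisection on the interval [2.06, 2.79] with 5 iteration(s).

f(x) = x³ - 2x - 5
Initial interval: [2.06, 2.79]

Iteration 1:
  c_1 = (2.060000 + 2.790000)/2 = 2.425000
  f(c_1) = f(2.425000) = 4.410516
  f(a) × f(c) < 0, new interval: [2.060000, 2.425000]
Iteration 2:
  c_2 = (2.060000 + 2.425000)/2 = 2.242500
  f(c_2) = f(2.242500) = 1.792098
  f(a) × f(c) < 0, new interval: [2.060000, 2.242500]
Iteration 3:
  c_3 = (2.060000 + 2.242500)/2 = 2.151250
  f(c_3) = f(2.151250) = 0.653219
  f(a) × f(c) < 0, new interval: [2.060000, 2.151250]
Iteration 4:
  c_4 = (2.060000 + 2.151250)/2 = 2.105625
  f(c_4) = f(2.105625) = 0.124368
  f(a) × f(c) < 0, new interval: [2.060000, 2.105625]
Iteration 5:
  c_5 = (2.060000 + 2.105625)/2 = 2.082813
  f(c_5) = f(2.082813) = -0.130160
  f(a) × f(c) ≥ 0, new interval: [2.082813, 2.105625]

After 5 iteration(s), the approximation is c_5 = 2.082813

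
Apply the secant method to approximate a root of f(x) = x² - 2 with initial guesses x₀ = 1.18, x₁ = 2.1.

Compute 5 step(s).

f(x) = x² - 2
x₀ = 1.18, x₁ = 2.1

Secant formula: x_{n+1} = x_n - f(x_n)(x_n - x_{n-1})/(f(x_n) - f(x_{n-1}))

Iteration 1:
  f(1.180000) = -0.607600
  f(2.100000) = 2.410000
  x_2 = 2.100000 - 2.410000×(2.100000 - 1.180000)/(2.410000 - (-0.607600))
       = 1.365244
Iteration 2:
  f(2.100000) = 2.410000
  f(1.365244) = -0.136109
  x_3 = 1.365244 - (-0.136109)×(1.365244 - 2.100000)/(-0.136109 - 2.410000)
       = 1.404522
Iteration 3:
  f(1.365244) = -0.136109
  f(1.404522) = -0.027317
  x_4 = 1.404522 - (-0.027317)×(1.404522 - 1.365244)/(-0.027317 - (-0.136109))
       = 1.414385
Iteration 4:
  f(1.404522) = -0.027317
  f(1.414385) = 0.000485
  x_5 = 1.414385 - 0.000485×(1.414385 - 1.404522)/(0.000485 - (-0.027317))
       = 1.414213
Iteration 5:
  f(1.414385) = 0.000485
  f(1.414213) = -0.000002
  x_6 = 1.414213 - (-0.000002)×(1.414213 - 1.414385)/(-0.000002 - 0.000485)
       = 1.414214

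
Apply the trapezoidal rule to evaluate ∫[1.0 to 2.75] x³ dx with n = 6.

f(x) = x³
a = 1.0, b = 2.75, n = 6
h = (b - a)/n = 0.291667

Trapezoidal rule: (h/2)[f(x₀) + 2f(x₁) + 2f(x₂) + ... + f(xₙ)]

x_0 = 1.0000, f(x_0) = 1.000000, coefficient = 1
x_1 = 1.2917, f(x_1) = 2.155020, coefficient = 2
x_2 = 1.5833, f(x_2) = 3.969329, coefficient = 2
x_3 = 1.8750, f(x_3) = 6.591797, coefficient = 2
x_4 = 2.1667, f(x_4) = 10.171296, coefficient = 2
x_5 = 2.4583, f(x_5) = 14.856698, coefficient = 2
x_6 = 2.7500, f(x_6) = 20.796875, coefficient = 1

I ≈ (0.291667/2) × 97.285156 = 14.187419
Exact value: 14.047852
Error: 0.139567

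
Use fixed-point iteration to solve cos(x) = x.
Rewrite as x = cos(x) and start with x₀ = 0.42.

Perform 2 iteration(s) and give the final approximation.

Equation: cos(x) = x
Fixed-point form: x = cos(x)
x₀ = 0.42

x_1 = g(0.420000) = 0.913089
x_2 = g(0.913089) = 0.611304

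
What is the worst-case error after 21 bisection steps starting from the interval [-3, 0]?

Bisection error bound: |error| ≤ (b-a)/2^n
|error| ≤ (0 - (-3))/2^21 = 3/2^21
|error| ≤ 0.0000014305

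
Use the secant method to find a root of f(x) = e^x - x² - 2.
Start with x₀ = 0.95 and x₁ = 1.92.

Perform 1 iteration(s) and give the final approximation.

f(x) = e^x - x² - 2
x₀ = 0.95, x₁ = 1.92

Secant formula: x_{n+1} = x_n - f(x_n)(x_n - x_{n-1})/(f(x_n) - f(x_{n-1}))

Iteration 1:
  f(0.950000) = -0.316790
  f(1.920000) = 1.134558
  x_2 = 1.920000 - 1.134558×(1.920000 - 0.950000)/(1.134558 - (-0.316790))
       = 1.161725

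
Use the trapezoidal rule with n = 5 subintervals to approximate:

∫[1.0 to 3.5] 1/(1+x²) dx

f(x) = 1/(1+x²)
a = 1.0, b = 3.5, n = 5
h = (b - a)/n = 0.500000

Trapezoidal rule: (h/2)[f(x₀) + 2f(x₁) + 2f(x₂) + ... + f(xₙ)]

x_0 = 1.0000, f(x_0) = 0.500000, coefficient = 1
x_1 = 1.5000, f(x_1) = 0.307692, coefficient = 2
x_2 = 2.0000, f(x_2) = 0.200000, coefficient = 2
x_3 = 2.5000, f(x_3) = 0.137931, coefficient = 2
x_4 = 3.0000, f(x_4) = 0.100000, coefficient = 2
x_5 = 3.5000, f(x_5) = 0.075472, coefficient = 1

I ≈ (0.500000/2) × 2.066718 = 0.516680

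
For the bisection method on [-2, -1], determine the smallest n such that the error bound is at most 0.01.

We need (b-a)/2^n ≤ 0.01
(-1 - (-2))/2^n ≤ 0.01
1/2^n ≤ 0.01
2^n ≥ 100
n ≥ log₂(100) = 6.64
n ≥ 7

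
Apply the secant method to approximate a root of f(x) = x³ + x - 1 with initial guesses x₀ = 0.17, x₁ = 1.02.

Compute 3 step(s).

f(x) = x³ + x - 1
x₀ = 0.17, x₁ = 1.02

Secant formula: x_{n+1} = x_n - f(x_n)(x_n - x_{n-1})/(f(x_n) - f(x_{n-1}))

Iteration 1:
  f(0.170000) = -0.825087
  f(1.020000) = 1.081208
  x_2 = 1.020000 - 1.081208×(1.020000 - 0.170000)/(1.081208 - (-0.825087))
       = 0.537899
Iteration 2:
  f(1.020000) = 1.081208
  f(0.537899) = -0.306468
  x_3 = 0.537899 - (-0.306468)×(0.537899 - 1.020000)/(-0.306468 - 1.081208)
       = 0.644371
Iteration 3:
  f(0.537899) = -0.306468
  f(0.644371) = -0.088077
  x_4 = 0.644371 - (-0.088077)×(0.644371 - 0.537899)/(-0.088077 - (-0.306468))
       = 0.687311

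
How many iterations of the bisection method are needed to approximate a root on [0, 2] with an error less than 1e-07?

We need (b-a)/2^n ≤ 1e-07
(2 - 0)/2^n ≤ 1e-07
2/2^n ≤ 1e-07
2^n ≥ 20000000
n ≥ log₂(20000000) = 24.25
n ≥ 25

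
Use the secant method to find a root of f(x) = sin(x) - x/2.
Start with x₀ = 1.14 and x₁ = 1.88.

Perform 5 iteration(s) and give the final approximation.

f(x) = sin(x) - x/2
x₀ = 1.14, x₁ = 1.88

Secant formula: x_{n+1} = x_n - f(x_n)(x_n - x_{n-1})/(f(x_n) - f(x_{n-1}))

Iteration 1:
  f(1.140000) = 0.338633
  f(1.880000) = 0.012576
  x_2 = 1.880000 - 0.012576×(1.880000 - 1.140000)/(0.012576 - 0.338633)
       = 1.908542
Iteration 2:
  f(1.880000) = 0.012576
  f(1.908542) = -0.010767
  x_3 = 1.908542 - (-0.010767)×(1.908542 - 1.880000)/(-0.010767 - 0.012576)
       = 1.895377
Iteration 3:
  f(1.908542) = -0.010767
  f(1.895377) = 0.000096
  x_4 = 1.895377 - 0.000096×(1.895377 - 1.908542)/(0.000096 - (-0.010767))
       = 1.895493
Iteration 4:
  f(1.895377) = 0.000096
  f(1.895493) = 0.000001
  x_5 = 1.895493 - 0.000001×(1.895493 - 1.895377)/(0.000001 - 0.000096)
       = 1.895494
Iteration 5:
  f(1.895493) = 0.000001
  f(1.895494) = 0.000000
  x_6 = 1.895494 - 0.000000×(1.895494 - 1.895493)/(0.000000 - 0.000001)
       = 1.895494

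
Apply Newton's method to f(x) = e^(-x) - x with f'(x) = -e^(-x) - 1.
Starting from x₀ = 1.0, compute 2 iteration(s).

f(x) = e^(-x) - x
f'(x) = -e^(-x) - 1
x₀ = 1.0

Newton-Raphson formula: x_{n+1} = x_n - f(x_n)/f'(x_n)

Iteration 1:
  f(1.000000) = -0.632121
  f'(1.000000) = -1.367879
  x_1 = 1.000000 - (-0.632121)/(-1.367879) = 0.537883
Iteration 2:
  f(0.537883) = 0.046100
  f'(0.537883) = -1.583983
  x_2 = 0.537883 - 0.046100/(-1.583983) = 0.566987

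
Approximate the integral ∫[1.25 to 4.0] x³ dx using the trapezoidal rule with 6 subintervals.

f(x) = x³
a = 1.25, b = 4.0, n = 6
h = (b - a)/n = 0.458333

Trapezoidal rule: (h/2)[f(x₀) + 2f(x₁) + 2f(x₂) + ... + f(xₙ)]

x_0 = 1.2500, f(x_0) = 1.953125, coefficient = 1
x_1 = 1.7083, f(x_1) = 4.985605, coefficient = 2
x_2 = 2.1667, f(x_2) = 10.171296, coefficient = 2
x_3 = 2.6250, f(x_3) = 18.087891, coefficient = 2
x_4 = 3.0833, f(x_4) = 29.313079, coefficient = 2
x_5 = 3.5417, f(x_5) = 44.424552, coefficient = 2
x_6 = 4.0000, f(x_6) = 64.000000, coefficient = 1

I ≈ (0.458333/2) × 279.917969 = 64.147868
Exact value: 63.389648
Error: 0.758219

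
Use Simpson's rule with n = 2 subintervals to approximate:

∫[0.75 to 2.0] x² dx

f(x) = x²
a = 0.75, b = 2.0, n = 2
h = (b - a)/n = 0.625000

Simpson's rule: (h/3)[f(x₀) + 4f(x₁) + 2f(x₂) + ... + f(xₙ)]

x_0 = 0.7500, f(x_0) = 0.562500, coefficient = 1
x_1 = 1.3750, f(x_1) = 1.890625, coefficient = 4
x_2 = 2.0000, f(x_2) = 4.000000, coefficient = 1

I ≈ (0.625000/3) × 12.125000 = 2.526042
Exact value: 2.526042
Error: 0.000000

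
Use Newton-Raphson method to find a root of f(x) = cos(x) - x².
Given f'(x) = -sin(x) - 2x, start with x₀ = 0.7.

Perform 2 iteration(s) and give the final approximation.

f(x) = cos(x) - x²
f'(x) = -sin(x) - 2x
x₀ = 0.7

Newton-Raphson formula: x_{n+1} = x_n - f(x_n)/f'(x_n)

Iteration 1:
  f(0.700000) = 0.274842
  f'(0.700000) = -2.044218
  x_1 = 0.700000 - 0.274842/(-2.044218) = 0.834449
Iteration 2:
  f(0.834449) = -0.024718
  f'(0.834449) = -2.409823
  x_2 = 0.834449 - (-0.024718)/(-2.409823) = 0.824191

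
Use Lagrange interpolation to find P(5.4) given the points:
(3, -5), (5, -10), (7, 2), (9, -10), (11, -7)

Lagrange interpolation formula:
P(x) = Σ yᵢ × Lᵢ(x)
where Lᵢ(x) = Π_{j≠i} (x - xⱼ)/(xᵢ - xⱼ)

L_0(5.4) = (5.4 - 5)/(3 - 5) × (5.4 - 7)/(3 - 7) × (5.4 - 9)/(3 - 9) × (5.4 - 11)/(3 - 11) = -0.033600
L_1(5.4) = (5.4 - 3)/(5 - 3) × (5.4 - 7)/(5 - 7) × (5.4 - 9)/(5 - 9) × (5.4 - 11)/(5 - 11) = 0.806400
L_2(5.4) = (5.4 - 3)/(7 - 3) × (5.4 - 5)/(7 - 5) × (5.4 - 9)/(7 - 9) × (5.4 - 11)/(7 - 11) = 0.302400
L_3(5.4) = (5.4 - 3)/(9 - 3) × (5.4 - 5)/(9 - 5) × (5.4 - 7)/(9 - 7) × (5.4 - 11)/(9 - 11) = -0.089600
L_4(5.4) = (5.4 - 3)/(11 - 3) × (5.4 - 5)/(11 - 5) × (5.4 - 7)/(11 - 7) × (5.4 - 9)/(11 - 9) = 0.014400

P(5.4) = (-5)×L_0(5.4) + (-10)×L_1(5.4) + 2×L_2(5.4) + (-10)×L_3(5.4) + (-7)×L_4(5.4)
P(5.4) = -6.496000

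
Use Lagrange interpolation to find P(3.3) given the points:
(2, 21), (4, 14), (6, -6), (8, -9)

Lagrange interpolation formula:
P(x) = Σ yᵢ × Lᵢ(x)
where Lᵢ(x) = Π_{j≠i} (x - xⱼ)/(xᵢ - xⱼ)

L_0(3.3) = (3.3 - 4)/(2 - 4) × (3.3 - 6)/(2 - 6) × (3.3 - 8)/(2 - 8) = 0.185063
L_1(3.3) = (3.3 - 2)/(4 - 2) × (3.3 - 6)/(4 - 6) × (3.3 - 8)/(4 - 8) = 1.031062
L_2(3.3) = (3.3 - 2)/(6 - 2) × (3.3 - 4)/(6 - 4) × (3.3 - 8)/(6 - 8) = -0.267313
L_3(3.3) = (3.3 - 2)/(8 - 2) × (3.3 - 4)/(8 - 4) × (3.3 - 6)/(8 - 6) = 0.051188

P(3.3) = 21×L_0(3.3) + 14×L_1(3.3) + (-6)×L_2(3.3) + (-9)×L_3(3.3)
P(3.3) = 19.464375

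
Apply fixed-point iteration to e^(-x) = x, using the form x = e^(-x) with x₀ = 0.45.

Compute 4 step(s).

Equation: e^(-x) = x
Fixed-point form: x = e^(-x)
x₀ = 0.45

x_1 = g(0.450000) = 0.637628
x_2 = g(0.637628) = 0.528545
x_3 = g(0.528545) = 0.589462
x_4 = g(0.589462) = 0.554625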